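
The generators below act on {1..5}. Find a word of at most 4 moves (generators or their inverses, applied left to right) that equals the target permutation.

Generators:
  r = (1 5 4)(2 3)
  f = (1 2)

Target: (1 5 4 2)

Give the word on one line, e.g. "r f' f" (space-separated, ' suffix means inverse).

  after r': (1 4 5)(2 3)
  after r': (1 5 4)
  after f: (1 5 4 2)

r' r' f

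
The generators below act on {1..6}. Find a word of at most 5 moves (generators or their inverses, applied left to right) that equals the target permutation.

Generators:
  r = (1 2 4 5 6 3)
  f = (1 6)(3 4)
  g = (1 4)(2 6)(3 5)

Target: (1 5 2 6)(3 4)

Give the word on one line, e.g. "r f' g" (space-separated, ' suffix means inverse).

f' r g' f'

  after f': (1 6)(3 4)
  after r: (1 3 5 6 2 4)
  after g': (1 5 2)
  after f': (1 5 2 6)(3 4)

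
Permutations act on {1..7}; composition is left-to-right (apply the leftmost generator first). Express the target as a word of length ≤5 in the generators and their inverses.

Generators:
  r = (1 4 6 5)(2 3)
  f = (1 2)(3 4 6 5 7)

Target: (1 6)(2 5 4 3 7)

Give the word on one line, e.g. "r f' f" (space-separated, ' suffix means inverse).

  after f: (1 2)(3 4 6 5 7)
  after r: (1 3 6)(2 4 5 7)
  after f: (1 4 7)(2 6)(3 5)
  after f: (1 6)(2 5 4 3 7)

f r f f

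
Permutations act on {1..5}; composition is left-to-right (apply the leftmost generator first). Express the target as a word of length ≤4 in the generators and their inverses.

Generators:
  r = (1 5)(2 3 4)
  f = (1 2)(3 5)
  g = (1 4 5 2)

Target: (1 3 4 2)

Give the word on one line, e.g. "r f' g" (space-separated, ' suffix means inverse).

f' g' f

  after f': (1 2)(3 5)
  after g': (1 5 3 4)
  after f: (1 3 4 2)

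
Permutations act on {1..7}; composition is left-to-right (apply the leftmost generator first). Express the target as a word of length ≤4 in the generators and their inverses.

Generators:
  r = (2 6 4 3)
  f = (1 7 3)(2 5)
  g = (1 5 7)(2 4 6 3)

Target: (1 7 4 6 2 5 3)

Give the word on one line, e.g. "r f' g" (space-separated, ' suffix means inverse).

  after f: (1 7 3)(2 5)
  after r': (1 7 4 6 2 5 3)

f r'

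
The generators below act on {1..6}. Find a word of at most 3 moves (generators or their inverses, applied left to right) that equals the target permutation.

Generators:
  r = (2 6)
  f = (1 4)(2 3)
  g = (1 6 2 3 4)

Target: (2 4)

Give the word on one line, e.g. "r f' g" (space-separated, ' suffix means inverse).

  after r': (2 6)
  after g': (1 4 3 2)
  after f': (2 4)

r' g' f'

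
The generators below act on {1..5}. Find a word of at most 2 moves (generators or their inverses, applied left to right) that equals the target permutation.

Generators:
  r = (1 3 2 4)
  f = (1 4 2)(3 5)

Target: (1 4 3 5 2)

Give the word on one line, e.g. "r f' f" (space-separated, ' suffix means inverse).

  after f': (1 2 4)(3 5)
  after r: (1 4 3 5 2)

f' r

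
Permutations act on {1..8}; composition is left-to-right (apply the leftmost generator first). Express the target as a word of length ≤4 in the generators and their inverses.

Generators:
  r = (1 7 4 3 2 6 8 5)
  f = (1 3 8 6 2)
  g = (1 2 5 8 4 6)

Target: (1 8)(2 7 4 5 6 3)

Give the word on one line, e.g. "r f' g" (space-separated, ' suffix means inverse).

  after g': (1 6 4 8 5 2)
  after r: (1 8)(2 7 4 5 6 3)

g' r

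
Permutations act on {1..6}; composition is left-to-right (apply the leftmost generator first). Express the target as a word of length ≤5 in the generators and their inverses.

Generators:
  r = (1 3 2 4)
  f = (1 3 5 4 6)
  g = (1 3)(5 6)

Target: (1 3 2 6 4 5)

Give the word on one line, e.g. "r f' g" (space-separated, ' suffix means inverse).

  after r: (1 3 2 4)
  after f': (2 5 3)(4 6)
  after g': (1 3 2 6 4 5)

r f' g'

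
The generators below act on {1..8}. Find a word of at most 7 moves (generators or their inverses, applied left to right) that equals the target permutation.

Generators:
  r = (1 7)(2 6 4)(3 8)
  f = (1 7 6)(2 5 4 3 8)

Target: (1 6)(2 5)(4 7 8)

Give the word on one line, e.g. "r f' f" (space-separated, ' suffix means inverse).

  after f': (1 6 7)(2 8 3 4 5)
  after f': (1 7 6)(2 3 5 8 4)
  after r: (2 8)(3 5)(4 6 7)
  after f: (1 7 3 4)(5 8)
  after f: (1 6)(2 5)(4 7 8)

f' f' r f f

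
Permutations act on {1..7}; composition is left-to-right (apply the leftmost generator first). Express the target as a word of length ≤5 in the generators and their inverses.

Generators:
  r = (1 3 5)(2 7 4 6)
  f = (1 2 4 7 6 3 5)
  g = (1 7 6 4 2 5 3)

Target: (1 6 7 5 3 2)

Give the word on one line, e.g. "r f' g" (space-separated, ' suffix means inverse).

  after f': (1 5 3 6 7 4 2)
  after g': (1 2 3 7 6)
  after f: (1 4 7 3 6 2 5)
  after r: (1 6 7 5 3 2)

f' g' f r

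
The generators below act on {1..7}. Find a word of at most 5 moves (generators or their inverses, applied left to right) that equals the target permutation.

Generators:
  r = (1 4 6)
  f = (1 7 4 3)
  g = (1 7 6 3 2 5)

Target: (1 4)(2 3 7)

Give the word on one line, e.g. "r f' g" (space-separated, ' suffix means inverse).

  after g': (1 5 2 3 6 7)
  after f': (1 5 2 4 7 3 6)
  after r: (1 5 2 6 4 7 3)
  after g: (2 3 7)(4 6)
  after r: (1 4)(2 3 7)

g' f' r g r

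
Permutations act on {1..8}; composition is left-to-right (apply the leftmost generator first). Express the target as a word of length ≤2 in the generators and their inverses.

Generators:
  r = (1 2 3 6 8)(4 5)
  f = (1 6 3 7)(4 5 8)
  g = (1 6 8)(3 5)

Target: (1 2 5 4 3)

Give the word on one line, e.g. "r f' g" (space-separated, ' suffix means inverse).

r g'

  after r: (1 2 3 6 8)(4 5)
  after g': (1 2 5 4 3)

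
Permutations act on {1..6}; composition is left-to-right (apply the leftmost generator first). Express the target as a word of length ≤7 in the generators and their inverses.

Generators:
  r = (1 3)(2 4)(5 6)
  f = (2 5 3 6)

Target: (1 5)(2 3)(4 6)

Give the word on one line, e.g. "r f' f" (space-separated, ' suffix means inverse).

r f' r' f' f'

  after r: (1 3)(2 4)(5 6)
  after f': (1 5 3)(2 4 6)
  after r': (1 6 4 5)
  after f': (1 3 5)(2 6 4)
  after f': (1 5)(2 3)(4 6)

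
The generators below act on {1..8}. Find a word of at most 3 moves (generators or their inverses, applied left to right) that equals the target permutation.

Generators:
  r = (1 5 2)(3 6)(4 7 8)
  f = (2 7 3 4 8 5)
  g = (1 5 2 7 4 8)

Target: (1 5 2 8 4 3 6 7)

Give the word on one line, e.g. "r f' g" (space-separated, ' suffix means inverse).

r g f'

  after r: (1 5 2)(3 6)(4 7 8)
  after g: (1 2 5 7)(3 6)
  after f': (1 5 2 8 4 3 6 7)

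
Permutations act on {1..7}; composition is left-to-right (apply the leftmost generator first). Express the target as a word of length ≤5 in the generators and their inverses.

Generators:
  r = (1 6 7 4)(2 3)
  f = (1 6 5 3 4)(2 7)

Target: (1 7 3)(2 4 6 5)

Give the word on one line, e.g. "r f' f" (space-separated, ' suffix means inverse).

  after f: (1 6 5 3 4)(2 7)
  after r': (2 6 5)(3 7)
  after r': (1 4 7 2)(3 6 5)
  after r': (1 7 3)(2 4 6 5)

f r' r' r'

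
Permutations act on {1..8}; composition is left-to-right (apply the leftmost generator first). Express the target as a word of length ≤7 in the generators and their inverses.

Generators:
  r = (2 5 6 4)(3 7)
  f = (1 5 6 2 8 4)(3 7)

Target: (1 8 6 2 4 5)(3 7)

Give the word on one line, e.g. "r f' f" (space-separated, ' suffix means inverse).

r f f f f

  after r: (2 5 6 4)(3 7)
  after f: (1 5 2 6)(4 8)
  after f: (1 6 5 8)(3 7)
  after f: (1 2 8 5 4)
  after f: (1 8 6 2 4 5)(3 7)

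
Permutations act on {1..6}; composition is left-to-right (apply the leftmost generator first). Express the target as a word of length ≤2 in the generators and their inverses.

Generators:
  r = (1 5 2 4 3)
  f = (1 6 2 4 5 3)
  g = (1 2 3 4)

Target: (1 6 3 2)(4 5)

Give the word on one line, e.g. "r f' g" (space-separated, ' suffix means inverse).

  after f: (1 6 2 4 5 3)
  after g: (1 6 3 2)(4 5)

f g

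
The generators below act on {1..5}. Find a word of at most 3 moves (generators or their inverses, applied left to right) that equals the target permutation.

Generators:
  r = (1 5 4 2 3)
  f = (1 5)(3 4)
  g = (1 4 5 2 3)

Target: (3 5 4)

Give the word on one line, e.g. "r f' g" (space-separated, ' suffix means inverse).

  after r': (1 3 2 4 5)
  after f': (1 4)(2 3)
  after g': (3 5 4)

r' f' g'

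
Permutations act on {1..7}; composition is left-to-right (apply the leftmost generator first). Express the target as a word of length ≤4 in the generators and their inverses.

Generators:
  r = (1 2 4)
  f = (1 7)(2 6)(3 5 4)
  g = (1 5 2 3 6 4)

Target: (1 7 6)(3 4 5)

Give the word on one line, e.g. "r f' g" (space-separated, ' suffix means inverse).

f g' g'

  after f: (1 7)(2 6)(3 5 4)
  after g': (1 7 4 2 3)(5 6)
  after g': (1 7 6)(3 4 5)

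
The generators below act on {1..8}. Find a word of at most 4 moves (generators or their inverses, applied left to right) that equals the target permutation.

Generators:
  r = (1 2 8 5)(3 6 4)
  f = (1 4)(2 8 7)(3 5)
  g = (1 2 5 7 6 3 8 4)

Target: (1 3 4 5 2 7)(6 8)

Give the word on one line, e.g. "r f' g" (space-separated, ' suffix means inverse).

g' r f f

  after g': (1 4 8 3 6 7 5 2)
  after r: (1 3 4 5 8 6 7)
  after f: (1 5 7 4 3)(2 8 6)
  after f: (1 3 4 5 2 7)(6 8)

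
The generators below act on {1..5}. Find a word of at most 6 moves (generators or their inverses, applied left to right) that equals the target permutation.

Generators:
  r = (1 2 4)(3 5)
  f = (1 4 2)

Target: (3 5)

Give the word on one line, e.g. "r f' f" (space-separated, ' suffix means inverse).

  after f: (1 4 2)
  after r: (3 5)
  after f': (1 2 4)(3 5)
  after f': (1 4 2)(3 5)
  after f': (3 5)

f r f' f' f'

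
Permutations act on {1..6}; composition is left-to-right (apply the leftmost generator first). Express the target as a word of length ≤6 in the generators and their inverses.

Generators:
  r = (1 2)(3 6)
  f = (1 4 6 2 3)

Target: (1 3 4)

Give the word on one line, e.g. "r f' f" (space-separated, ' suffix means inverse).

f' f' f' r

  after f': (1 3 2 6 4)
  after f': (1 2 4 3 6)
  after f': (1 6 3 4 2)
  after r: (1 3 4)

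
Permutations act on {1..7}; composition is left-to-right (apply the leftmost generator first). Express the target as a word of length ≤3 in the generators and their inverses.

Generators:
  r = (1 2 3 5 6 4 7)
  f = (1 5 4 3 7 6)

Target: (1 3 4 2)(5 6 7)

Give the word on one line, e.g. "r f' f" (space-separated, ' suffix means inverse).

  after f: (1 5 4 3 7 6)
  after r': (1 3 4 2)(5 6 7)

f r'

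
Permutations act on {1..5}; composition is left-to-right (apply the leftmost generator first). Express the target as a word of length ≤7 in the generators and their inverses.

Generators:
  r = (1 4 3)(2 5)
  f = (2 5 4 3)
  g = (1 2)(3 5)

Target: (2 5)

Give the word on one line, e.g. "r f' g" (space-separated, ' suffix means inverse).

g r' g' f' r'

  after g: (1 2)(3 5)
  after r': (1 5 4)(2 3)
  after g': (1 3)(2 5 4)
  after f': (1 4 3)
  after r': (2 5)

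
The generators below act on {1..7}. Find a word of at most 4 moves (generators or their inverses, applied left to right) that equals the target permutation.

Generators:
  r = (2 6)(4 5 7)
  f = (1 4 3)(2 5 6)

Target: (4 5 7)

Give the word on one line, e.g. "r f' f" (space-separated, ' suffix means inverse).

r r r r

  after r: (2 6)(4 5 7)
  after r: (4 7 5)
  after r: (2 6)
  after r: (4 5 7)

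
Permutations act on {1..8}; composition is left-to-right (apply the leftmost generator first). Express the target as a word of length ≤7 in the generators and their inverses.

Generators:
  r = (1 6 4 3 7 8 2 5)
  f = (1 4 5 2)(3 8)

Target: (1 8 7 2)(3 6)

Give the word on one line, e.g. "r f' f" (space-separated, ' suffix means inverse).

r r f r' r'

  after r: (1 6 4 3 7 8 2 5)
  after r: (1 4 7 2)(3 8 5 6)
  after f: (1 5 6 8 2 4 7)
  after r': (1 2 6 7 5)(3 4)
  after r': (1 8 7 2)(3 6)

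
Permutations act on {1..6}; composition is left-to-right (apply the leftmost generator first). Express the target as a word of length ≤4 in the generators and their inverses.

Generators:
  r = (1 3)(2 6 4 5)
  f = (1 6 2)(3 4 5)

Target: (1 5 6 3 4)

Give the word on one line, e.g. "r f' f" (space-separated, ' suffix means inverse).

  after f': (1 2 6)(3 5 4)
  after r': (1 5 6 3 4)

f' r'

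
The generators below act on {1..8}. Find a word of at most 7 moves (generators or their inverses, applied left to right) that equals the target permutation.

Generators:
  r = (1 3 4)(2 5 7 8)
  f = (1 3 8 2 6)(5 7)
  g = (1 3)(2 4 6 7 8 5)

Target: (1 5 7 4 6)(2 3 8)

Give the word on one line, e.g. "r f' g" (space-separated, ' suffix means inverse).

r' r' f g' f'

  after r': (1 4 3)(2 8 7 5)
  after r': (1 3 4)(2 7)(5 8)
  after f: (1 8 7 6)(2 5)(3 4)
  after g': (1 7 4)(2 8 6 3)
  after f': (1 5 7 4 6)(2 3 8)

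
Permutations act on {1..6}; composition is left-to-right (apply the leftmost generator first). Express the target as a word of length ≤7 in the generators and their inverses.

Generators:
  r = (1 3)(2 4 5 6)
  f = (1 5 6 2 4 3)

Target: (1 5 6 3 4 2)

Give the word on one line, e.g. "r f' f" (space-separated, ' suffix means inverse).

  after f': (1 3 4 2 6 5)
  after f': (1 4 6)(2 5 3)
  after f': (1 2)(3 6)(4 5)
  after r: (1 4 6)(2 3)
  after r: (1 5 6 3 4 2)

f' f' f' r r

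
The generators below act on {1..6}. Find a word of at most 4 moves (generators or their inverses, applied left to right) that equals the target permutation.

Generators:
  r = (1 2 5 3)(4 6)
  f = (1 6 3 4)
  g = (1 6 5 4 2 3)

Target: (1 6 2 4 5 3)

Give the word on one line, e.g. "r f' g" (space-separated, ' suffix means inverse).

  after r': (1 3 5 2)(4 6)
  after f': (1 6 3 5 2 4)
  after r: (1 4 2 6)
  after r: (1 6 2 4 5 3)

r' f' r r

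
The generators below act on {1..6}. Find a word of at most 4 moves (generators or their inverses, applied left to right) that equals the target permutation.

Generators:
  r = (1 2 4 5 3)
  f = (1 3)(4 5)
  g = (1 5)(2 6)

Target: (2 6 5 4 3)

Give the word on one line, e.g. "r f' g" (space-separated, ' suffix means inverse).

g r r

  after g: (1 5)(2 6)
  after r: (1 3)(2 6 4 5)
  after r: (2 6 5 4 3)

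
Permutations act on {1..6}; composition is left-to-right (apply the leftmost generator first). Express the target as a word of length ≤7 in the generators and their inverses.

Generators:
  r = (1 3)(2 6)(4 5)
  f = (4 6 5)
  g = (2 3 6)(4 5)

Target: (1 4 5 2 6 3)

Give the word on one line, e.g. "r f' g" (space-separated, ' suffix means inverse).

r f g' g' f'

  after r: (1 3)(2 6)(4 5)
  after f: (1 3)(2 5 6)
  after g': (1 2 4 5 3)
  after g': (1 6 3)(2 5)
  after f': (1 4 5 2 6 3)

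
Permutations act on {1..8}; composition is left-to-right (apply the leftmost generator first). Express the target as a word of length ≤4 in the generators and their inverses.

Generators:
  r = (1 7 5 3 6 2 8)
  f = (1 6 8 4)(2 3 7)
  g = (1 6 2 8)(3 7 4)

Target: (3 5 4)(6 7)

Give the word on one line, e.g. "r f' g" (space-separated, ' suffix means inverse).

  after r': (1 8 2 6 3 5 7)
  after g: (3 5 4)(6 7)

r' g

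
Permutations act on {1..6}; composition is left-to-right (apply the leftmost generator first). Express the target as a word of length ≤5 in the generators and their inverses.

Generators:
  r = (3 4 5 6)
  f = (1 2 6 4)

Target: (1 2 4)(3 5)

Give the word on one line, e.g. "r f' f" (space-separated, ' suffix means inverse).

f r' r'

  after f: (1 2 6 4)
  after r': (1 2 5 4)(3 6)
  after r': (1 2 4)(3 5)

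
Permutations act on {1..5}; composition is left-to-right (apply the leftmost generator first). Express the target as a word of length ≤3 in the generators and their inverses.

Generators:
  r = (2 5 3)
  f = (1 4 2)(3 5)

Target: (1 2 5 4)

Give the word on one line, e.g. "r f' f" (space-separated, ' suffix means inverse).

r r f'

  after r: (2 5 3)
  after r: (2 3 5)
  after f': (1 2 5 4)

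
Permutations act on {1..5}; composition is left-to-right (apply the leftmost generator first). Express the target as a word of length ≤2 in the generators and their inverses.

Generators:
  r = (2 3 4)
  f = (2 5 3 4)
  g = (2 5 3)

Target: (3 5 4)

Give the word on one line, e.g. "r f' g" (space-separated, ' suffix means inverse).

  after g': (2 3 5)
  after r': (3 5 4)

g' r'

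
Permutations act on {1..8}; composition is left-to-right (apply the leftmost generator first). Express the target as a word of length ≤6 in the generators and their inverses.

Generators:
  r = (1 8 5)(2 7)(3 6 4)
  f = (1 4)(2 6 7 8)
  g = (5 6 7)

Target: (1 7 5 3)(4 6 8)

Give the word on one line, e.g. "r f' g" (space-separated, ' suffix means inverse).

r g' f' r' r'

  after r: (1 8 5)(2 7)(3 6 4)
  after g': (1 8 7 2 6 4 3 5)
  after f': (1 7 8 6)(3 5 4)
  after r': (1 2 7)(3 8)(5 6)
  after r': (1 7 5 3)(4 6 8)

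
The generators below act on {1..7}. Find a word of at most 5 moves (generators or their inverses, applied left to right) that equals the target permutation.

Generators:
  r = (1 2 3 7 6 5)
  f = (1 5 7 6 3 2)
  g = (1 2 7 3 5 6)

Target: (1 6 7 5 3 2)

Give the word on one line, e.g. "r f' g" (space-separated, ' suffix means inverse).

  after f': (1 2 3 6 7 5)
  after g: (1 7 6 3)(2 5)
  after r: (1 6 7 5 3 2)

f' g r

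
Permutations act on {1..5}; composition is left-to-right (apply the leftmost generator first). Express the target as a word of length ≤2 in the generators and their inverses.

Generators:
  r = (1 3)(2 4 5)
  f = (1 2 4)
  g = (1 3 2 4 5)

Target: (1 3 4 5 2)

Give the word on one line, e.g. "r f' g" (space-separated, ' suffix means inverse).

g f

  after g: (1 3 2 4 5)
  after f: (1 3 4 5 2)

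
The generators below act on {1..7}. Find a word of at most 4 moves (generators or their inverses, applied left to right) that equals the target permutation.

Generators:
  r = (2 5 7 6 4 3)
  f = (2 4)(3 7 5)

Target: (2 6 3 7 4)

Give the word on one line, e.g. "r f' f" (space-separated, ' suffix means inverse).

  after r': (2 3 4 6 7 5)
  after f: (2 7 3)(4 6 5)
  after r: (2 6 7)(3 5)
  after f': (2 6 3 7 4)

r' f r f'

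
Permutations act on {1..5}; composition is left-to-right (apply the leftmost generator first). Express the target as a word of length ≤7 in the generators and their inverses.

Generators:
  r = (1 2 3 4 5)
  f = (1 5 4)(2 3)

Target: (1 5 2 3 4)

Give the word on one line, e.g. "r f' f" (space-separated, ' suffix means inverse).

r' f r f' r'

  after r': (1 5 4 3 2)
  after f: (1 4 2 5)
  after r: (1 5 2)(3 4)
  after f': (2 4)(3 5)
  after r': (1 5 2 3 4)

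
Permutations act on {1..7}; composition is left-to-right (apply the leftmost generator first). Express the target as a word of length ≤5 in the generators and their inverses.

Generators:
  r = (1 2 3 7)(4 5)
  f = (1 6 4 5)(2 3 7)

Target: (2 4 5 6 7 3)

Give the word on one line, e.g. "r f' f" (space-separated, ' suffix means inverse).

f' r f f

  after f': (1 5 4 6)(2 7 3)
  after r: (1 4 6 2)
  after f: (1 5)(2 6 3 7)
  after f: (2 4 5 6 7 3)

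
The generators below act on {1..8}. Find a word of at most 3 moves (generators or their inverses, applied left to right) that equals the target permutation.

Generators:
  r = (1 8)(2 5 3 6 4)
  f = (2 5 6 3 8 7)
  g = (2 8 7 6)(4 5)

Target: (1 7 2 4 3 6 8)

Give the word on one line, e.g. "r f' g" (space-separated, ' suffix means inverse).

r' f

  after r': (1 8)(2 4 6 3 5)
  after f: (1 7 2 4 3 6 8)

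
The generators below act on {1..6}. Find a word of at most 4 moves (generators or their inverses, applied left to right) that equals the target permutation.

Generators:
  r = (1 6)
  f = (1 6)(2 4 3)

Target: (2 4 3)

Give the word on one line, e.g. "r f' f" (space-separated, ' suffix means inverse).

f' r f' r

  after f': (1 6)(2 3 4)
  after r: (2 3 4)
  after f': (1 6)(2 4 3)
  after r: (2 4 3)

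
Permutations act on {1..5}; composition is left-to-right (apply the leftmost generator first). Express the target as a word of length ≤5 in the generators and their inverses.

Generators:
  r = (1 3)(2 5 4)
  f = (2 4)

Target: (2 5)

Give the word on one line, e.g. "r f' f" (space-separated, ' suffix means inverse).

r' f r

  after r': (1 3)(2 4 5)
  after f: (1 3)(4 5)
  after r: (2 5)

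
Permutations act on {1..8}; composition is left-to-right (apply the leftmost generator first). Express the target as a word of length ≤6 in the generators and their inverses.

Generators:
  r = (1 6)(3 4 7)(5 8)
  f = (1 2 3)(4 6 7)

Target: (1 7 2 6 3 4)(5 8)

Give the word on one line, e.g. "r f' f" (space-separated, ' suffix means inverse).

r' r' f f r'

  after r': (1 6)(3 7 4)(5 8)
  after r': (3 4 7)
  after f: (1 2 3 6 7)
  after f: (1 3 7 2)(4 6)
  after r': (1 7 2 6 3 4)(5 8)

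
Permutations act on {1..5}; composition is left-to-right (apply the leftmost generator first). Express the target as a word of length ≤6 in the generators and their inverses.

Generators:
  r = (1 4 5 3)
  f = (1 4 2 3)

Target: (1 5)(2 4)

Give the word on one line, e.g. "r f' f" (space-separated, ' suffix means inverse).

r' f' f' r

  after r': (1 3 5 4)
  after f': (1 2 4 3 5)
  after f': (1 4 2)(3 5)
  after r: (1 5)(2 4)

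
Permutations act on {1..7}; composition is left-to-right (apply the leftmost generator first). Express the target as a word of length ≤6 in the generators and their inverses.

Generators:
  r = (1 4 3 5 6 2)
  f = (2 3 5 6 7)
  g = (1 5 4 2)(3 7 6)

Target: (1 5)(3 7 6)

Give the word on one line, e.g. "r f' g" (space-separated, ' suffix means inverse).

  after g: (1 5 4 2)(3 7 6)
  after r: (1 6 5 3 7 2 4)
  after f': (1 5 2 4)(3 6)
  after r: (1 6 5)(2 3)
  after f': (1 5)(3 7 6)

g r f' r f'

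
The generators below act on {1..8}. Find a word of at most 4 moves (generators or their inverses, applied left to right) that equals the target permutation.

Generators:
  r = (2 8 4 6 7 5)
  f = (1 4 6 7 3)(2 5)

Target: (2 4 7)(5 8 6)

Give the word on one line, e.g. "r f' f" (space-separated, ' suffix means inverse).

  after r': (2 5 7 6 4 8)
  after r': (2 7 4)(5 6 8)
  after r': (2 6)(4 5)(7 8)
  after r': (2 4 7)(5 8 6)

r' r' r' r'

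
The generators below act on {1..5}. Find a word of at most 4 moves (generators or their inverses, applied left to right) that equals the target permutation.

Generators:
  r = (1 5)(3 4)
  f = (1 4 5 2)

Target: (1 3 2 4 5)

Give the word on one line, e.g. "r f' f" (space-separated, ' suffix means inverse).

  after r: (1 5)(3 4)
  after f': (1 4 3)(2 5)
  after r': (1 3 5 2)
  after f: (1 3 2 4 5)

r f' r' f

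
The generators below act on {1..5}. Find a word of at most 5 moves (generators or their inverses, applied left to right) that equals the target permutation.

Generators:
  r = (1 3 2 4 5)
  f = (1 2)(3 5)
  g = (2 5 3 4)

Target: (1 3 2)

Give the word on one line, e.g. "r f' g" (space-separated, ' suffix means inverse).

  after g': (2 4 3 5)
  after f': (1 2 4 5)
  after g': (1 4 2 3 5)
  after r: (1 5 3)
  after f: (1 3 2)

g' f' g' r f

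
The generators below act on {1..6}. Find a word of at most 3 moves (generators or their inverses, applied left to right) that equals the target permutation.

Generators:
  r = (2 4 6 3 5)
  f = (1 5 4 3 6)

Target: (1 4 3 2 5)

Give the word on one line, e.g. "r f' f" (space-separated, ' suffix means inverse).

  after f': (1 6 3 4 5)
  after r': (1 4 3 2 5)

f' r'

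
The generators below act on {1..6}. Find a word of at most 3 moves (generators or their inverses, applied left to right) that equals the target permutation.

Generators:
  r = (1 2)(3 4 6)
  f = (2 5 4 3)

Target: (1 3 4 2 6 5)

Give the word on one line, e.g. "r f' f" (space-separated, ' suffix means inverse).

  after f': (2 3 4 5)
  after r': (1 2 6 4 5)
  after f': (1 3 4 2 6 5)

f' r' f'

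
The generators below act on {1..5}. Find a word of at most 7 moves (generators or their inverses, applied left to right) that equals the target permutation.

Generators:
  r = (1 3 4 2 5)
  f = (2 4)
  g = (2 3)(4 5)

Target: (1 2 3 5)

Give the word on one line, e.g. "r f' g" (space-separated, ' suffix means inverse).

f g' g' r g

  after f: (2 4)
  after g': (2 5 4 3)
  after g': (2 4)
  after r: (1 3 4 5)
  after g: (1 2 3 5)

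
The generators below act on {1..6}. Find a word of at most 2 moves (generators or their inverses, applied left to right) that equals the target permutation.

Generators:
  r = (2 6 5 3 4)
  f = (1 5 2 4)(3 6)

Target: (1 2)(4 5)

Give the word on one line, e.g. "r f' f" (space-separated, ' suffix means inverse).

  after f': (1 4 2 5)(3 6)
  after f': (1 2)(4 5)

f' f'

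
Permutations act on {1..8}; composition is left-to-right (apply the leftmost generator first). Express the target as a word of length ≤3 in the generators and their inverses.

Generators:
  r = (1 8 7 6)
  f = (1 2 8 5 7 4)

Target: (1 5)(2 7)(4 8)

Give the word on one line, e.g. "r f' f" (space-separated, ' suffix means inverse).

f' f' f'

  after f': (1 4 7 5 8 2)
  after f': (1 7 8)(2 4 5)
  after f': (1 5)(2 7)(4 8)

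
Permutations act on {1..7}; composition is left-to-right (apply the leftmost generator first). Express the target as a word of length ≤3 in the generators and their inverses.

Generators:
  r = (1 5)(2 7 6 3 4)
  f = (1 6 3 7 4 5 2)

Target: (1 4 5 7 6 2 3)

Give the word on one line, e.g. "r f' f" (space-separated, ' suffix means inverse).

  after r: (1 5)(2 7 6 3 4)
  after f: (1 2 4)(3 5 6 7)
  after r': (1 4 5 7 6 2 3)

r f r'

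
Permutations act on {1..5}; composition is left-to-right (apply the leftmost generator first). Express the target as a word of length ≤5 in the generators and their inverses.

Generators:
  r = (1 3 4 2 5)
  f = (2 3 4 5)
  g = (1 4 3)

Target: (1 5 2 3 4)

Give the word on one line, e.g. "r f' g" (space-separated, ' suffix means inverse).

r g f g f

  after r: (1 3 4 2 5)
  after g: (2 5 4)
  after f: (3 4)
  after g: (1 4)
  after f: (1 5 2 3 4)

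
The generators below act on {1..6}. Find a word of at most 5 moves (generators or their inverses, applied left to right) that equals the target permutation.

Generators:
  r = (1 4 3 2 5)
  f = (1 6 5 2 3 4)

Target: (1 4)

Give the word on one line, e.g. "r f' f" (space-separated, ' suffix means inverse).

  after f: (1 6 5 2 3 4)
  after r': (1 6 2 4 5 3)
  after f': (2 3 4 6 5)
  after f': (1 4)

f r' f' f'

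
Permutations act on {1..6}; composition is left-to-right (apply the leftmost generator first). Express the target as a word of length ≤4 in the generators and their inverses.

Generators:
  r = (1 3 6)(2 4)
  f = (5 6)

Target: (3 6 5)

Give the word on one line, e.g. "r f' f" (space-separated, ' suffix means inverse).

  after r: (1 3 6)(2 4)
  after f': (1 3 5 6)(2 4)
  after r': (3 5)
  after f: (3 6 5)

r f' r' f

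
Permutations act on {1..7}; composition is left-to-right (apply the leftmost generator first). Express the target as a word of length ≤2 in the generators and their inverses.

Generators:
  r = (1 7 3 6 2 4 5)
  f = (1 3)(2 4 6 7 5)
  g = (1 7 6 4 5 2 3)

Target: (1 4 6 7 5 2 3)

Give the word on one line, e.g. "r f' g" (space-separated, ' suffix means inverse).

r' r'

  after r': (1 5 4 2 6 3 7)
  after r': (1 4 6 7 5 2 3)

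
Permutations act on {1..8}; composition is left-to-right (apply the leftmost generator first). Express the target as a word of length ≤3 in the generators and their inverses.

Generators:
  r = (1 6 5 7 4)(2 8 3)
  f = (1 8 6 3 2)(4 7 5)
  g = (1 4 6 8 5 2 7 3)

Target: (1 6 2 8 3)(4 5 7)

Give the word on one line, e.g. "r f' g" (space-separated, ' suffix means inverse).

f f

  after f: (1 8 6 3 2)(4 7 5)
  after f: (1 6 2 8 3)(4 5 7)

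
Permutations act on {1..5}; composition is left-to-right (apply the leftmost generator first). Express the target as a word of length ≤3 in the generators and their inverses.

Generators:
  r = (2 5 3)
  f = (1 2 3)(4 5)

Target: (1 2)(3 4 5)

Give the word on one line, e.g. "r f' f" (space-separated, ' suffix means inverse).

r' f

  after r': (2 3 5)
  after f: (1 2)(3 4 5)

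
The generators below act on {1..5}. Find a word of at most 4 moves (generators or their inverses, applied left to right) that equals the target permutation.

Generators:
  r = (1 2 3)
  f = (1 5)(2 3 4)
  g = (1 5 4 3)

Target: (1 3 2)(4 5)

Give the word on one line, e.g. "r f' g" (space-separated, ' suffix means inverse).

f' g g

  after f': (1 5)(2 4 3)
  after g: (1 4)(2 3)
  after g: (1 3 2)(4 5)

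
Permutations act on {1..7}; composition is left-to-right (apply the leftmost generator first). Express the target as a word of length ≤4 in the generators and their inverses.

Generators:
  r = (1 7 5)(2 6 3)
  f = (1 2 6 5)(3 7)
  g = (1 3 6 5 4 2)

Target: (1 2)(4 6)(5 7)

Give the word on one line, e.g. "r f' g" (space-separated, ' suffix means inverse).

f g f

  after f: (1 2 6 5)(3 7)
  after g: (2 5 3 7 6 4)
  after f: (1 2)(4 6)(5 7)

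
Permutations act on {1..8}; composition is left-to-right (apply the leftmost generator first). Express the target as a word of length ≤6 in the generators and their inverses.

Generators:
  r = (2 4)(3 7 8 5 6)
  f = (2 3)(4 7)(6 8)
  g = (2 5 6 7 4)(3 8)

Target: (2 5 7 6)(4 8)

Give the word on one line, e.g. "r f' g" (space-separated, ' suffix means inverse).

r g g f

  after r: (2 4)(3 7 8 5 6)
  after g: (3 4 5 7)(6 8)
  after g: (2 5 4 6 3)(7 8)
  after f: (2 5 7 6)(4 8)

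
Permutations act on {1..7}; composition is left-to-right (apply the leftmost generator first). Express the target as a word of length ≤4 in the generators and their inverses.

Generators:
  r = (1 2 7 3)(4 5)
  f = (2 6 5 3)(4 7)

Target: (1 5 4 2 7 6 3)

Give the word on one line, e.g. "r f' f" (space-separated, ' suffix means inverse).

  after r: (1 2 7 3)(4 5)
  after f: (1 6 5 7 2 4 3)
  after f: (1 5 4 2 7 6 3)

r f f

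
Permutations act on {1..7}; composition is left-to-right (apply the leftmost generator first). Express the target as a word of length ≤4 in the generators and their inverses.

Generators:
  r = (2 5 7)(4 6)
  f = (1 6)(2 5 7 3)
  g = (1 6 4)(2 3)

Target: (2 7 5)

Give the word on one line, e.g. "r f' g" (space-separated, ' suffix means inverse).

  after r: (2 5 7)(4 6)
  after r: (2 7 5)

r r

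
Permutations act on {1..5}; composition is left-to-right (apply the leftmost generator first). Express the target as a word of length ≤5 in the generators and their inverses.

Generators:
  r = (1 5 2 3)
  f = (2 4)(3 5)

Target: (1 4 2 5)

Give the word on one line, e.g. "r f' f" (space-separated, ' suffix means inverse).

  after r': (1 3 2 5)
  after f: (1 5)(2 3 4)
  after r: (1 2)(3 4)
  after f': (1 4 5 3 2)
  after r: (1 4 2 5)

r' f r f' r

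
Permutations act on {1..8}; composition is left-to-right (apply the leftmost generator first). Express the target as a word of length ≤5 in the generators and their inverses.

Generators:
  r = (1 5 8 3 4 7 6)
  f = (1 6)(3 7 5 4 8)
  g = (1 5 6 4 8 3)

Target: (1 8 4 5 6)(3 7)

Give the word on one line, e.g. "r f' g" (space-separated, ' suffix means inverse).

  after r: (1 5 8 3 4 7 6)
  after g: (1 6 5 3 8)(4 7)
  after g: (1 4 7 8 5)
  after f: (1 8 4 5 6)(3 7)

r g g f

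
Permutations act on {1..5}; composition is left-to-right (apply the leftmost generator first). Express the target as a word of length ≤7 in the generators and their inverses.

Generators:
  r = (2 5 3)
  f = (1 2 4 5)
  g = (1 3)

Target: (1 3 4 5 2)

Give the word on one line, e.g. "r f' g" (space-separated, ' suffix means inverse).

f g' r' f f

  after f: (1 2 4 5)
  after g': (1 2 4 5 3)
  after r': (1 3)(2 4)
  after f: (1 3 2 5)
  after f: (1 3 4 5 2)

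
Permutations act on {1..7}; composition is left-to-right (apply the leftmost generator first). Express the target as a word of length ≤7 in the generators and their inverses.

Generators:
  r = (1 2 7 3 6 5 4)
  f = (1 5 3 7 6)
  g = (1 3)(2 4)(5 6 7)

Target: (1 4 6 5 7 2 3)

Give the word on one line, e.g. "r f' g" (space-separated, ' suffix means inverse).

  after g: (1 3)(2 4)(5 6 7)
  after f: (1 7 3 5)(2 4)
  after g: (1 5 3 6 7)
  after r: (1 4)(2 7)(3 5 6)
  after f': (1 4 6 5 7 2 3)

g f g r f'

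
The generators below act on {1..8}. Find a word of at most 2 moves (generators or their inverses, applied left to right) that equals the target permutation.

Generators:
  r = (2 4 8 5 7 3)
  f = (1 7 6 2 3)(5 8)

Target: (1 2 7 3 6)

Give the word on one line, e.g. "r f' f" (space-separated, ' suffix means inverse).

  after f': (1 3 2 6 7)(5 8)
  after f': (1 2 7 3 6)

f' f'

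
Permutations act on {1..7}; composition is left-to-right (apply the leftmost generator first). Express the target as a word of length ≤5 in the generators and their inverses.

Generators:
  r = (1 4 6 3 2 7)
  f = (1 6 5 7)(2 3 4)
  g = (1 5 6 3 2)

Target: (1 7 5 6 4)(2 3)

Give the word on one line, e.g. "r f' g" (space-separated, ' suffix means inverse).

  after g: (1 5 6 3 2)
  after f: (1 7)(2 6 4)
  after g: (1 7 5 6 4)(2 3)

g f g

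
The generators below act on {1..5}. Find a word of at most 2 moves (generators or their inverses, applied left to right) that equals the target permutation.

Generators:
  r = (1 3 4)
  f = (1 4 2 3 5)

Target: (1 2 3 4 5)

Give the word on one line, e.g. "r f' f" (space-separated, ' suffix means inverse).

  after r': (1 4 3)
  after f: (1 2 3 4 5)

r' f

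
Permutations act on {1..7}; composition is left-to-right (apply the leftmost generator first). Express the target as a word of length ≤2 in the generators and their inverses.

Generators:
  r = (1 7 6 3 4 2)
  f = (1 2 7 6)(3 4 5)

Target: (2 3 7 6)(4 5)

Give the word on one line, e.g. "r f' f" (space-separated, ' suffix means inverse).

r' f'

  after r': (1 2 4 3 6 7)
  after f': (2 3 7 6)(4 5)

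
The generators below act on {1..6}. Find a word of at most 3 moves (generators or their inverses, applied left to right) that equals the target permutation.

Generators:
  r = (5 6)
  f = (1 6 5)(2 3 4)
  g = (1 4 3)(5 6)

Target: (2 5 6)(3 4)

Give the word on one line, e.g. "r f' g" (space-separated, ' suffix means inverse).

  after f': (1 5 6)(2 4 3)
  after g': (1 6 3 2)
  after f': (2 5 6)(3 4)

f' g' f'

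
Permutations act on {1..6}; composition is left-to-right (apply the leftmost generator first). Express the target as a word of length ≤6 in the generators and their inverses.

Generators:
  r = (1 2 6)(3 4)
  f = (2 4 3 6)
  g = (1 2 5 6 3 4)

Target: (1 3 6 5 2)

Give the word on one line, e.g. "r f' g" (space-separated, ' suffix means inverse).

  after r': (1 6 2)(3 4)
  after g: (1 3)(5 6)
  after r: (1 4 3 2 6 5)
  after r: (1 3 6 5 2)

r' g r r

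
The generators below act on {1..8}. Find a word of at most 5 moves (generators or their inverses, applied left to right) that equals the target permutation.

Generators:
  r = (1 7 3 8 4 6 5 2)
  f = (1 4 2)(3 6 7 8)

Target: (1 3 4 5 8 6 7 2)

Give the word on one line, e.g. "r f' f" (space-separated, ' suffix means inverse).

r f r' f' r'

  after r: (1 7 3 8 4 6 5 2)
  after f: (1 8 2 4 7 6 5)
  after r': (1 3 7 4)(2 8 5)
  after f': (1 8 5 4 2 7)(3 6)
  after r': (1 3 4 5 8 6 7 2)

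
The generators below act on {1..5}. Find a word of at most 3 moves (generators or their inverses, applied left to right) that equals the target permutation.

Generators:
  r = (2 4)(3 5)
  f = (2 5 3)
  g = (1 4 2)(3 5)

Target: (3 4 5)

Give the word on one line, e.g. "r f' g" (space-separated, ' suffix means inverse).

  after g: (1 4 2)(3 5)
  after f': (1 4 3 2)
  after g': (3 4 5)

g f' g'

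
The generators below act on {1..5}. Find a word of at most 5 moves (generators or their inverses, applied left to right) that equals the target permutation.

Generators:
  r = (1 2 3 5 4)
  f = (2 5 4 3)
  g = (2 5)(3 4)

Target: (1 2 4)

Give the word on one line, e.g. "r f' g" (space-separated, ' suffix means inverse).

r' f' g' f' r'

  after r': (1 4 5 3 2)
  after f': (1 5 4 2)
  after g': (1 2)(3 4 5)
  after f': (1 3 5 4 2)
  after r': (1 2 4)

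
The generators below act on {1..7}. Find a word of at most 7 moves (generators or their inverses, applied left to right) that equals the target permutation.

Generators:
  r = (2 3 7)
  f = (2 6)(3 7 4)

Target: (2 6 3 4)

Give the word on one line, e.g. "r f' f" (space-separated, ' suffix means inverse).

f r r f f

  after f: (2 6)(3 7 4)
  after r: (2 6 3)(4 7)
  after r: (2 6 7 4)
  after f: (3 7)(4 6)
  after f: (2 6 3 4)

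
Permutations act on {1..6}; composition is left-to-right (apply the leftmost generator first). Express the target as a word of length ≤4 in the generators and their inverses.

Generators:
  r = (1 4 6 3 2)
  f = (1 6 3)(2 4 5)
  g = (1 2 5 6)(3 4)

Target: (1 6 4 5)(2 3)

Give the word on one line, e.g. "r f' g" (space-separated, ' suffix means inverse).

  after r': (1 2 3 6 4)
  after g': (2 4 6 3 5)
  after g': (1 6 4 5)(2 3)

r' g' g'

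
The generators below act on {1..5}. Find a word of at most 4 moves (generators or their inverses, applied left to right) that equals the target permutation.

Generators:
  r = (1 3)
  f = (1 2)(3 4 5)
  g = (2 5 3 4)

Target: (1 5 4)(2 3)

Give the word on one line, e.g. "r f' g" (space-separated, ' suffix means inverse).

r f' r'

  after r: (1 3)
  after f': (1 5 4 3 2)
  after r': (1 5 4)(2 3)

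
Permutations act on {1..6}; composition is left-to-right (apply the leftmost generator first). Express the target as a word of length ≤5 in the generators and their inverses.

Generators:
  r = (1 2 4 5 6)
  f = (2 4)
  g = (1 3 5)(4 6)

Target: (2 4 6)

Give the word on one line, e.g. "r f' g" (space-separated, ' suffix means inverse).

g' f g' g'

  after g': (1 5 3)(4 6)
  after f: (1 5 3)(2 4 6)
  after g': (1 3 5)(2 6)
  after g': (2 4 6)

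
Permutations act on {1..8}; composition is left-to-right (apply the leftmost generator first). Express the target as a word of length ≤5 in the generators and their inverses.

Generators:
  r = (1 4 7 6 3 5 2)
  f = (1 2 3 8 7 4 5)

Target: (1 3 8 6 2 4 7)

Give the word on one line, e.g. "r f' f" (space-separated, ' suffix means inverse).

  after r': (1 2 5 3 6 7 4)
  after f: (1 3 6 4 2)(5 8 7)
  after r': (1 6)(3 7)(4 5 8)
  after f': (1 6 5 3 8 7 2)
  after r: (1 3 8 6 2 4 7)

r' f r' f' r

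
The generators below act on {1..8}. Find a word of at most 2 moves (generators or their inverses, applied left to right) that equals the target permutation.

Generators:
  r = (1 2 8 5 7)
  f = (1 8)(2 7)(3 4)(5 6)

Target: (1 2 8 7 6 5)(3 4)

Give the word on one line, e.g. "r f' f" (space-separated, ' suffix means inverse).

  after r': (1 7 5 8 2)
  after f: (1 2 8 7 6 5)(3 4)

r' f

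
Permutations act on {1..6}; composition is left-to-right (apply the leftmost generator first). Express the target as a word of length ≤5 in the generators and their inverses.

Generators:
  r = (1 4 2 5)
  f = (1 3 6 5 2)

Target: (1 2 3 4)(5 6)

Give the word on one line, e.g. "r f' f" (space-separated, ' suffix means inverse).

  after r': (1 5 2 4)
  after f': (1 6 3)(2 4)
  after r: (1 6 3 4 5)
  after f: (1 5 3 4 2)
  after f: (1 2 3 4)(5 6)

r' f' r f f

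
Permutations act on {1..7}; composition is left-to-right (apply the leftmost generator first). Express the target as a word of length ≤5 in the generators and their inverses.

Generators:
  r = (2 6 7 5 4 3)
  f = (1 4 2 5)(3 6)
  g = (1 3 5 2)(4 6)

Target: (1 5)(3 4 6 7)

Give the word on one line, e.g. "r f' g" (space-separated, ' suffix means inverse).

  after g': (1 2 5 3)(4 6)
  after r: (1 6 3)(2 4 7 5)
  after g: (1 4 7 2 6 5)
  after r': (1 5)(3 4 6 7)

g' r g r'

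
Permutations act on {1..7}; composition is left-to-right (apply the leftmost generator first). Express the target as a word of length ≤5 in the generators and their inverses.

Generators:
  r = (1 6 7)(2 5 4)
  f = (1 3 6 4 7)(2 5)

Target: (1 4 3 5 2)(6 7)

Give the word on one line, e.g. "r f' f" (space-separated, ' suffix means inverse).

  after f: (1 3 6 4 7)(2 5)
  after r: (1 3 7 6 2 4)
  after f': (2 6 5)(3 4 7)
  after r: (1 6 4)(2 7 3)
  after f: (1 4 3 5 2)(6 7)

f r f' r f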